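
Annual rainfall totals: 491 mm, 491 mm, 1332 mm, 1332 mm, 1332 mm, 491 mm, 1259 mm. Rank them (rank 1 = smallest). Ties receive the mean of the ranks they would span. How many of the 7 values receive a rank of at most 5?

4

Sorted (ascending): 491, 491, 491, 1259, 1332, 1332, 1332
The 3 values of 491 occupy positions 1–3 → average rank 2.
The 3 values of 1332 occupy positions 5–7 → average rank 6.
Ranks ≤ 5: {2, 2, 2, 4} → 4 values.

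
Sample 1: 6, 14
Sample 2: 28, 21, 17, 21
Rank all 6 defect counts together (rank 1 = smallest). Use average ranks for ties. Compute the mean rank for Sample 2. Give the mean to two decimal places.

4.50

Sorted (ascending): 6, 14, 17, 21, 21, 28
The 2 values of 21 occupy positions 4–5 → average rank (4+5)/2 = 4.5.
Sample 2 values → pooled ranks: 28→6, 21→4.5, 17→3, 21→4.5
Mean rank = (6 + 4.5 + 3 + 4.5) / 4 = 4.50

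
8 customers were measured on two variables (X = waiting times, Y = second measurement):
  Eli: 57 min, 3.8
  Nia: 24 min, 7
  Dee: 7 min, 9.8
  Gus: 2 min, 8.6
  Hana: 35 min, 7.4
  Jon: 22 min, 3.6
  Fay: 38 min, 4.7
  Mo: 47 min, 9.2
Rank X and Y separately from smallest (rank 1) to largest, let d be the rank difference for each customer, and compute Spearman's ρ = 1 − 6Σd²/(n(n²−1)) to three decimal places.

Ranks of variable 1: 8, 4, 2, 1, 5, 3, 6, 7
Ranks of variable 2: 2, 4, 8, 6, 5, 1, 3, 7
d = r₁ − r₂: 6, 0, -6, -5, 0, 2, 3, 0
d²: 36, 0, 36, 25, 0, 4, 9, 0; Σd² = 110
ρ = 1 − 6·110/(8·63) = 1 − 660/504 = -0.310

-0.310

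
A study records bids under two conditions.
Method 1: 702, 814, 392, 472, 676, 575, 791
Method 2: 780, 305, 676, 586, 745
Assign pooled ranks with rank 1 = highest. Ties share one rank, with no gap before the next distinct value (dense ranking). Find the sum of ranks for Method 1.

Sorted (descending): 814, 791, 780, 745, 702, 676, 676, 586, 575, 472, 392, 305
The 2 values of 676 share dense rank 6.
Remaining distinct values take the next consecutive integers.
Method 1 values → pooled ranks: 702→5, 814→1, 392→10, 472→9, 676→6, 575→8, 791→2
Rank sum = 5 + 1 + 10 + 9 + 6 + 8 + 2 = 41

41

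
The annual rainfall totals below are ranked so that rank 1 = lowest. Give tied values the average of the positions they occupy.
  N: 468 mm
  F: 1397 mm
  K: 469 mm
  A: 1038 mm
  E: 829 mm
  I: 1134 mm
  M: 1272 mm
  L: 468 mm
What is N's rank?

Sorted (ascending): 468, 468, 469, 829, 1038, 1134, 1272, 1397
The 2 values of 468 occupy positions 1–2 → average rank (1+2)/2 = 1.5.
N has value 468 mm → rank 1.5.

1.5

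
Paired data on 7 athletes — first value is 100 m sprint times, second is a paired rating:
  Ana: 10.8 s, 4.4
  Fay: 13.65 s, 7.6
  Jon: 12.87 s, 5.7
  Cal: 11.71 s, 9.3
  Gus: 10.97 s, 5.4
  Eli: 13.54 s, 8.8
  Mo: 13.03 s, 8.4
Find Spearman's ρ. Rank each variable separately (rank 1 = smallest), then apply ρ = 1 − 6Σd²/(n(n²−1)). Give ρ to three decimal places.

0.536

Ranks of variable 1: 1, 7, 4, 3, 2, 6, 5
Ranks of variable 2: 1, 4, 3, 7, 2, 6, 5
d = r₁ − r₂: 0, 3, 1, -4, 0, 0, 0
d²: 0, 9, 1, 16, 0, 0, 0; Σd² = 26
ρ = 1 − 6·26/(7·48) = 1 − 156/336 = 0.536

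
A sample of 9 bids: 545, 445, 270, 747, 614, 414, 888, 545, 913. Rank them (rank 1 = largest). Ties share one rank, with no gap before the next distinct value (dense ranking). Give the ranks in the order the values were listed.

5, 6, 8, 3, 4, 7, 2, 5, 1

Sorted (descending): 913, 888, 747, 614, 545, 545, 445, 414, 270
The 2 values of 545 share dense rank 5.
Remaining distinct values take the next consecutive integers.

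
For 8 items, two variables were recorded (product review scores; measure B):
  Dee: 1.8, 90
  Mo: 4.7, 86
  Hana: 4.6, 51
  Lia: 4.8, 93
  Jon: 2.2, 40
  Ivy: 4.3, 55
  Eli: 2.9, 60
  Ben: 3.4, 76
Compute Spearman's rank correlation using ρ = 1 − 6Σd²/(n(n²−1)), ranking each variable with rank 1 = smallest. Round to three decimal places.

Ranks of variable 1: 1, 7, 6, 8, 2, 5, 3, 4
Ranks of variable 2: 7, 6, 2, 8, 1, 3, 4, 5
d = r₁ − r₂: -6, 1, 4, 0, 1, 2, -1, -1
d²: 36, 1, 16, 0, 1, 4, 1, 1; Σd² = 60
ρ = 1 − 6·60/(8·63) = 1 − 360/504 = 0.286

0.286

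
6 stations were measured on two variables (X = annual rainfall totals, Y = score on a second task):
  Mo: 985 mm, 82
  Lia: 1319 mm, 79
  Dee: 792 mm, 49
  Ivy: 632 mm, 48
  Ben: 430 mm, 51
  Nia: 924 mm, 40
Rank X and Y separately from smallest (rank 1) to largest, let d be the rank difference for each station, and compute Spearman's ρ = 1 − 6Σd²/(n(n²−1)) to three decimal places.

0.429

Ranks of variable 1: 5, 6, 3, 2, 1, 4
Ranks of variable 2: 6, 5, 3, 2, 4, 1
d = r₁ − r₂: -1, 1, 0, 0, -3, 3
d²: 1, 1, 0, 0, 9, 9; Σd² = 20
ρ = 1 − 6·20/(6·35) = 1 − 120/210 = 0.429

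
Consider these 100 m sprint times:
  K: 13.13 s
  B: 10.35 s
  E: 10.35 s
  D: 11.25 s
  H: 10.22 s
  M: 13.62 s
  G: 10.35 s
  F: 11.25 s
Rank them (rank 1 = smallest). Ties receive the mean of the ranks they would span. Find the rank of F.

Sorted (ascending): 10.22, 10.35, 10.35, 10.35, 11.25, 11.25, 13.13, 13.62
The 3 values of 10.35 occupy positions 2–4 → average rank 3.
The 2 values of 11.25 occupy positions 5–6 → average rank (5+6)/2 = 5.5.
F has value 11.25 s → rank 5.5.

5.5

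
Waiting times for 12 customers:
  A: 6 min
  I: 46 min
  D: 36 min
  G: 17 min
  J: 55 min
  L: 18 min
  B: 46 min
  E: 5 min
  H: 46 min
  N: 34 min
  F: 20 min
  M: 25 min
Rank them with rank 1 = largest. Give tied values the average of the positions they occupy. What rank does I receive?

3

Sorted (descending): 55, 46, 46, 46, 36, 34, 25, 20, 18, 17, 6, 5
The 3 values of 46 occupy positions 2–4 → average rank 3.
I has value 46 min → rank 3.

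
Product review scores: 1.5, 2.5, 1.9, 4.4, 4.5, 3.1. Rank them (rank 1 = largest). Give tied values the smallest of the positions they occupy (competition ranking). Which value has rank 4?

Sorted (descending): 4.5, 4.4, 3.1, 2.5, 1.9, 1.5
No ties — each value takes its position as its rank.
Rank 4 → value 2.5.

2.5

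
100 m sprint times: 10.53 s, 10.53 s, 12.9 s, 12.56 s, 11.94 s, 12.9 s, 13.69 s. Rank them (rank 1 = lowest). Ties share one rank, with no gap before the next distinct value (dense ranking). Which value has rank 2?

Sorted (ascending): 10.53, 10.53, 11.94, 12.56, 12.9, 12.9, 13.69
The 2 values of 10.53 share dense rank 1.
The 2 values of 12.9 share dense rank 4.
Remaining distinct values take the next consecutive integers.
Rank 2 → value 11.94.

11.94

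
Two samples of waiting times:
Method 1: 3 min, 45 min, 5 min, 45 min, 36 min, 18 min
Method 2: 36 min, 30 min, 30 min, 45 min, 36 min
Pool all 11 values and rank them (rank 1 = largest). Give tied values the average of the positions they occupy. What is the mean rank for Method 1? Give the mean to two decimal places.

Sorted (descending): 45, 45, 45, 36, 36, 36, 30, 30, 18, 5, 3
The 3 values of 45 occupy positions 1–3 → average rank 2.
The 3 values of 36 occupy positions 4–6 → average rank 5.
The 2 values of 30 occupy positions 7–8 → average rank (7+8)/2 = 7.5.
Method 1 values → pooled ranks: 3→11, 45→2, 5→10, 45→2, 36→5, 18→9
Mean rank = (11 + 2 + 10 + 2 + 5 + 9) / 6 = 6.50

6.50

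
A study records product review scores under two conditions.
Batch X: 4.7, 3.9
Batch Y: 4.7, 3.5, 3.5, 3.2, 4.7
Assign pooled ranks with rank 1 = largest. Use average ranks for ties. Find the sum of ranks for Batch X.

Sorted (descending): 4.7, 4.7, 4.7, 3.9, 3.5, 3.5, 3.2
The 3 values of 4.7 occupy positions 1–3 → average rank 2.
The 2 values of 3.5 occupy positions 5–6 → average rank (5+6)/2 = 5.5.
Batch X values → pooled ranks: 4.7→2, 3.9→4
Rank sum = 2 + 4 = 6

6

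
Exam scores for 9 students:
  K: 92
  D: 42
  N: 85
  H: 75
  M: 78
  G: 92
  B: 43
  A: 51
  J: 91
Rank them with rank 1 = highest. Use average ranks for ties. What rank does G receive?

Sorted (descending): 92, 92, 91, 85, 78, 75, 51, 43, 42
The 2 values of 92 occupy positions 1–2 → average rank (1+2)/2 = 1.5.
G has value 92 → rank 1.5.

1.5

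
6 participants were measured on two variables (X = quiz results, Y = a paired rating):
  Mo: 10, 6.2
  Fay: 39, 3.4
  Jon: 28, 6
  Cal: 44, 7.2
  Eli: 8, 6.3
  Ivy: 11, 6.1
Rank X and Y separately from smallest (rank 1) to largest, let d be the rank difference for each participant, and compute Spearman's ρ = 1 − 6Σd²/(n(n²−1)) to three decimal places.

Ranks of variable 1: 2, 5, 4, 6, 1, 3
Ranks of variable 2: 4, 1, 2, 6, 5, 3
d = r₁ − r₂: -2, 4, 2, 0, -4, 0
d²: 4, 16, 4, 0, 16, 0; Σd² = 40
ρ = 1 − 6·40/(6·35) = 1 − 240/210 = -0.143

-0.143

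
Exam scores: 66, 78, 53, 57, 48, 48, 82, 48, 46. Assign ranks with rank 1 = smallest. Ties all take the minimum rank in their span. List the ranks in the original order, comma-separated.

Sorted (ascending): 46, 48, 48, 48, 53, 57, 66, 78, 82
The 3 values of 48 occupy positions 2–4 → each gets rank 2.

7, 8, 5, 6, 2, 2, 9, 2, 1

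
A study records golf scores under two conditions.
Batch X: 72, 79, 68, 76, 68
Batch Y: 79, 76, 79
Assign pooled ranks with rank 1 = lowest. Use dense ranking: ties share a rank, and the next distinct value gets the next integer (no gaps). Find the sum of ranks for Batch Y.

Sorted (ascending): 68, 68, 72, 76, 76, 79, 79, 79
The 2 values of 68 share dense rank 1.
The 2 values of 76 share dense rank 3.
The 3 values of 79 share dense rank 4.
Remaining distinct values take the next consecutive integers.
Batch Y values → pooled ranks: 79→4, 76→3, 79→4
Rank sum = 4 + 3 + 4 = 11

11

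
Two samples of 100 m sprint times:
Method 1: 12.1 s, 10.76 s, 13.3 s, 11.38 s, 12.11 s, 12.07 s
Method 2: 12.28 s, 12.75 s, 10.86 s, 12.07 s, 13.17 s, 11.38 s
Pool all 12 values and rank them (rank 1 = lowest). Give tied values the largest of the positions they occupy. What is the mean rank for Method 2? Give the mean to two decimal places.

7.00

Sorted (ascending): 10.76, 10.86, 11.38, 11.38, 12.07, 12.07, 12.1, 12.11, 12.28, 12.75, 13.17, 13.3
The 2 values of 11.38 occupy positions 3–4 → each gets rank 4.
The 2 values of 12.07 occupy positions 5–6 → each gets rank 6.
Method 2 values → pooled ranks: 12.28→9, 12.75→10, 10.86→2, 12.07→6, 13.17→11, 11.38→4
Mean rank = (9 + 10 + 2 + 6 + 11 + 4) / 6 = 7.00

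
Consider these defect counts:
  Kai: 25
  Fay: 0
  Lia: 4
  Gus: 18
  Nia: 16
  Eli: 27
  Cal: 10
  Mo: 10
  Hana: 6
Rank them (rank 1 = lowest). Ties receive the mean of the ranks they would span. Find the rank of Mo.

4.5

Sorted (ascending): 0, 4, 6, 10, 10, 16, 18, 25, 27
The 2 values of 10 occupy positions 4–5 → average rank (4+5)/2 = 4.5.
Mo has value 10 → rank 4.5.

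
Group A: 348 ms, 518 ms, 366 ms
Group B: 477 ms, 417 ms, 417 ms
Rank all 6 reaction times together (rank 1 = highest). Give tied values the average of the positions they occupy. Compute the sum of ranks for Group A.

12

Sorted (descending): 518, 477, 417, 417, 366, 348
The 2 values of 417 occupy positions 3–4 → average rank (3+4)/2 = 3.5.
Group A values → pooled ranks: 348→6, 518→1, 366→5
Rank sum = 6 + 1 + 5 = 12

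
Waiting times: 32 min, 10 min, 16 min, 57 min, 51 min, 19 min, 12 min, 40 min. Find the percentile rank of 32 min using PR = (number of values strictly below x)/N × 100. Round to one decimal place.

N = 8.
Strictly below 32: 4. Equal to 32: 1.
PR = 4/8 × 100 = 50.0

50.0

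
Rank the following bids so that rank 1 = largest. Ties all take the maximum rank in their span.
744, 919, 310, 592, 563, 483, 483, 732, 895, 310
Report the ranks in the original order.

3, 1, 10, 5, 6, 8, 8, 4, 2, 10

Sorted (descending): 919, 895, 744, 732, 592, 563, 483, 483, 310, 310
The 2 values of 483 occupy positions 7–8 → each gets rank 8.
The 2 values of 310 occupy positions 9–10 → each gets rank 10.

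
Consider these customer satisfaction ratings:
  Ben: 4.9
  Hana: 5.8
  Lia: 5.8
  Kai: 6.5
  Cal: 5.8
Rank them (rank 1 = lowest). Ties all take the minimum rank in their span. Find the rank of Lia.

2

Sorted (ascending): 4.9, 5.8, 5.8, 5.8, 6.5
The 3 values of 5.8 occupy positions 2–4 → each gets rank 2.
Lia has value 5.8 → rank 2.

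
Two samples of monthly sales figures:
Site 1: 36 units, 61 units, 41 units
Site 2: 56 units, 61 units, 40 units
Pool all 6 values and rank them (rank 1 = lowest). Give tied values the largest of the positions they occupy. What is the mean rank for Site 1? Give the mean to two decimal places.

3.33

Sorted (ascending): 36, 40, 41, 56, 61, 61
The 2 values of 61 occupy positions 5–6 → each gets rank 6.
Site 1 values → pooled ranks: 36→1, 61→6, 41→3
Mean rank = (1 + 6 + 3) / 3 = 3.33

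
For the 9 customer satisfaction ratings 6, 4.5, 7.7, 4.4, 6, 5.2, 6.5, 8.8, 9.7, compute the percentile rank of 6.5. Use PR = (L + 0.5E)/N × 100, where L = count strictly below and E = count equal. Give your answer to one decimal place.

61.1

N = 9.
Strictly below 6.5: 5. Equal to 6.5: 1.
PR = (5 + 0.5·1)/9 × 100 = 61.1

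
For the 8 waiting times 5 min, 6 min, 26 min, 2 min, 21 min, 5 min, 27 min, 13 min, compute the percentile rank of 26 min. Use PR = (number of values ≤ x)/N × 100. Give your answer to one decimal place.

87.5

N = 8.
Strictly below 26: 6. Equal to 26: 1.
PR = 7/8 × 100 = 87.5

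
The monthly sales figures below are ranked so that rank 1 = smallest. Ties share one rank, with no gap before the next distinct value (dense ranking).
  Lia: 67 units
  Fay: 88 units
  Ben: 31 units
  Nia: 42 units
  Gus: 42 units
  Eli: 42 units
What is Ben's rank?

Sorted (ascending): 31, 42, 42, 42, 67, 88
The 3 values of 42 share dense rank 2.
Remaining distinct values take the next consecutive integers.
Ben has value 31 units → rank 1.

1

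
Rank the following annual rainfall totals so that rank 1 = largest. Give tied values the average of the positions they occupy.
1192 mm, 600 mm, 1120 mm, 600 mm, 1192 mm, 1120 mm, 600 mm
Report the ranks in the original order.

Sorted (descending): 1192, 1192, 1120, 1120, 600, 600, 600
The 2 values of 1192 occupy positions 1–2 → average rank (1+2)/2 = 1.5.
The 2 values of 1120 occupy positions 3–4 → average rank (3+4)/2 = 3.5.
The 3 values of 600 occupy positions 5–7 → average rank 6.

1.5, 6, 3.5, 6, 1.5, 3.5, 6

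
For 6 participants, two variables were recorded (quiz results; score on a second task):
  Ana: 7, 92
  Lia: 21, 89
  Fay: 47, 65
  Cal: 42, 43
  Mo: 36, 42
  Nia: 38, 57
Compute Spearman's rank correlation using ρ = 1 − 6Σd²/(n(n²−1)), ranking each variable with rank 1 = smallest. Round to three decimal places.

-0.486

Ranks of variable 1: 1, 2, 6, 5, 3, 4
Ranks of variable 2: 6, 5, 4, 2, 1, 3
d = r₁ − r₂: -5, -3, 2, 3, 2, 1
d²: 25, 9, 4, 9, 4, 1; Σd² = 52
ρ = 1 − 6·52/(6·35) = 1 − 312/210 = -0.486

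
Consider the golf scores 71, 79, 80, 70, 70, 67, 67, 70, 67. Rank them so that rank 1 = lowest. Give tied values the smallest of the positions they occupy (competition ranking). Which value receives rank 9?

Sorted (ascending): 67, 67, 67, 70, 70, 70, 71, 79, 80
The 3 values of 67 occupy positions 1–3 → each gets rank 1.
The 3 values of 70 occupy positions 4–6 → each gets rank 4.
Rank 9 → value 80.

80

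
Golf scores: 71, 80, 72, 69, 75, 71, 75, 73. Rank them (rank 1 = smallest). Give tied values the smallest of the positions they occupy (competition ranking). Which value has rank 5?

73

Sorted (ascending): 69, 71, 71, 72, 73, 75, 75, 80
The 2 values of 71 occupy positions 2–3 → each gets rank 2.
The 2 values of 75 occupy positions 6–7 → each gets rank 6.
Rank 5 → value 73.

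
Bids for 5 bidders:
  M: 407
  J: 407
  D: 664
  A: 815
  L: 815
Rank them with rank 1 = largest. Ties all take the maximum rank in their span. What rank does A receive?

Sorted (descending): 815, 815, 664, 407, 407
The 2 values of 815 occupy positions 1–2 → each gets rank 2.
The 2 values of 407 occupy positions 4–5 → each gets rank 5.
A has value 815 → rank 2.

2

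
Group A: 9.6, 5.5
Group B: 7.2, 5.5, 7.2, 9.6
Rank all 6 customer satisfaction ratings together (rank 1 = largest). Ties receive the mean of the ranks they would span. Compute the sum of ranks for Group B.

14

Sorted (descending): 9.6, 9.6, 7.2, 7.2, 5.5, 5.5
The 2 values of 9.6 occupy positions 1–2 → average rank (1+2)/2 = 1.5.
The 2 values of 7.2 occupy positions 3–4 → average rank (3+4)/2 = 3.5.
The 2 values of 5.5 occupy positions 5–6 → average rank (5+6)/2 = 5.5.
Group B values → pooled ranks: 7.2→3.5, 5.5→5.5, 7.2→3.5, 9.6→1.5
Rank sum = 3.5 + 5.5 + 3.5 + 1.5 = 14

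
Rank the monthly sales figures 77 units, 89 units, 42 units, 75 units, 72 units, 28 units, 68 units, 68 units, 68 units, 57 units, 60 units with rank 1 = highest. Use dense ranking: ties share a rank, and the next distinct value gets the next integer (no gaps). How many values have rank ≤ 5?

Sorted (descending): 89, 77, 75, 72, 68, 68, 68, 60, 57, 42, 28
The 3 values of 68 share dense rank 5.
Remaining distinct values take the next consecutive integers.
Ranks ≤ 5: {1, 2, 3, 4, 5, 5, 5} → 7 values.

7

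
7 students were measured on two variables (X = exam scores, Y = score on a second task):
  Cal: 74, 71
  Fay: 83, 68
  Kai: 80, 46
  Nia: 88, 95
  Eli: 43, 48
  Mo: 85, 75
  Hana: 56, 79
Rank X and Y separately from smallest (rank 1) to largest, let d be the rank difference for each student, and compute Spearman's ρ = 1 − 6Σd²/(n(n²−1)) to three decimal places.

Ranks of variable 1: 3, 5, 4, 7, 1, 6, 2
Ranks of variable 2: 4, 3, 1, 7, 2, 5, 6
d = r₁ − r₂: -1, 2, 3, 0, -1, 1, -4
d²: 1, 4, 9, 0, 1, 1, 16; Σd² = 32
ρ = 1 − 6·32/(7·48) = 1 − 192/336 = 0.429

0.429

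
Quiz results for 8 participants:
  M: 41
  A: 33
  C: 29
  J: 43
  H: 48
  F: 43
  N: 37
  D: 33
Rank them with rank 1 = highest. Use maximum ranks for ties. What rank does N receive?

Sorted (descending): 48, 43, 43, 41, 37, 33, 33, 29
The 2 values of 43 occupy positions 2–3 → each gets rank 3.
The 2 values of 33 occupy positions 6–7 → each gets rank 7.
N has value 37 → rank 5.

5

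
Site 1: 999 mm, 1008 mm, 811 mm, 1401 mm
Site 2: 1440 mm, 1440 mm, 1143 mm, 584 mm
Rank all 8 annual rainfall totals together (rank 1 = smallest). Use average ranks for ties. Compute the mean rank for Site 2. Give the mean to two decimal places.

Sorted (ascending): 584, 811, 999, 1008, 1143, 1401, 1440, 1440
The 2 values of 1440 occupy positions 7–8 → average rank (7+8)/2 = 7.5.
Site 2 values → pooled ranks: 1440→7.5, 1440→7.5, 1143→5, 584→1
Mean rank = (7.5 + 7.5 + 5 + 1) / 4 = 5.25

5.25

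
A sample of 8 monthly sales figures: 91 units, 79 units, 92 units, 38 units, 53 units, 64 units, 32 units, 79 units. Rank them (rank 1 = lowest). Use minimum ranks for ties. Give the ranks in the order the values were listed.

Sorted (ascending): 32, 38, 53, 64, 79, 79, 91, 92
The 2 values of 79 occupy positions 5–6 → each gets rank 5.

7, 5, 8, 2, 3, 4, 1, 5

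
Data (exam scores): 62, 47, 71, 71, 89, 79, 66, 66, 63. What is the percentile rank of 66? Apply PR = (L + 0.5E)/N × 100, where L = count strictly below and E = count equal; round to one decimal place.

44.4

N = 9.
Strictly below 66: 3. Equal to 66: 2.
PR = (3 + 0.5·2)/9 × 100 = 44.4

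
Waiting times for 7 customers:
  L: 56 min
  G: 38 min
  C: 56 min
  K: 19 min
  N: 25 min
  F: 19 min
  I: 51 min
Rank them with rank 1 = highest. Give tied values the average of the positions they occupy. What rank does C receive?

Sorted (descending): 56, 56, 51, 38, 25, 19, 19
The 2 values of 56 occupy positions 1–2 → average rank (1+2)/2 = 1.5.
The 2 values of 19 occupy positions 6–7 → average rank (6+7)/2 = 6.5.
C has value 56 min → rank 1.5.

1.5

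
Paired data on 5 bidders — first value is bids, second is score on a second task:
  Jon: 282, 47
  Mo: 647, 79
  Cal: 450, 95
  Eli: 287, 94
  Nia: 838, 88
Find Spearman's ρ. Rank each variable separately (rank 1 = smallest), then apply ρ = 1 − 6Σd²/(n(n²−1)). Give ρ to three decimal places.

Ranks of variable 1: 1, 4, 3, 2, 5
Ranks of variable 2: 1, 2, 5, 4, 3
d = r₁ − r₂: 0, 2, -2, -2, 2
d²: 0, 4, 4, 4, 4; Σd² = 16
ρ = 1 − 6·16/(5·24) = 1 − 96/120 = 0.200

0.200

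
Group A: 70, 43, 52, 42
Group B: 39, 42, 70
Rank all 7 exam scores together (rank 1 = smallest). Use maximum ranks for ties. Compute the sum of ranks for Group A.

Sorted (ascending): 39, 42, 42, 43, 52, 70, 70
The 2 values of 42 occupy positions 2–3 → each gets rank 3.
The 2 values of 70 occupy positions 6–7 → each gets rank 7.
Group A values → pooled ranks: 70→7, 43→4, 52→5, 42→3
Rank sum = 7 + 4 + 5 + 3 = 19

19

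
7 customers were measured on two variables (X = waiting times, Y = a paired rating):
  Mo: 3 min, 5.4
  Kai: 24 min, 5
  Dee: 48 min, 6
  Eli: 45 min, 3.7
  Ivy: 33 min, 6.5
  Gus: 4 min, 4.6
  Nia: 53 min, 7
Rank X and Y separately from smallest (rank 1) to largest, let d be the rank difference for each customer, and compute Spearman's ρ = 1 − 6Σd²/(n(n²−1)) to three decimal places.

Ranks of variable 1: 1, 3, 6, 5, 4, 2, 7
Ranks of variable 2: 4, 3, 5, 1, 6, 2, 7
d = r₁ − r₂: -3, 0, 1, 4, -2, 0, 0
d²: 9, 0, 1, 16, 4, 0, 0; Σd² = 30
ρ = 1 − 6·30/(7·48) = 1 − 180/336 = 0.464

0.464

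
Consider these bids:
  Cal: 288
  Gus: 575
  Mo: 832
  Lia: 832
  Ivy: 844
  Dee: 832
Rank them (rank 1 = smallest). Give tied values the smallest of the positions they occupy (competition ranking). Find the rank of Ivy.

Sorted (ascending): 288, 575, 832, 832, 832, 844
The 3 values of 832 occupy positions 3–5 → each gets rank 3.
Ivy has value 844 → rank 6.

6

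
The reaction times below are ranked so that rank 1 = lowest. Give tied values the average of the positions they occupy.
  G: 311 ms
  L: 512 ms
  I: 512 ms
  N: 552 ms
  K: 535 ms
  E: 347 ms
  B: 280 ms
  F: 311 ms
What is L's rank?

Sorted (ascending): 280, 311, 311, 347, 512, 512, 535, 552
The 2 values of 311 occupy positions 2–3 → average rank (2+3)/2 = 2.5.
The 2 values of 512 occupy positions 5–6 → average rank (5+6)/2 = 5.5.
L has value 512 ms → rank 5.5.

5.5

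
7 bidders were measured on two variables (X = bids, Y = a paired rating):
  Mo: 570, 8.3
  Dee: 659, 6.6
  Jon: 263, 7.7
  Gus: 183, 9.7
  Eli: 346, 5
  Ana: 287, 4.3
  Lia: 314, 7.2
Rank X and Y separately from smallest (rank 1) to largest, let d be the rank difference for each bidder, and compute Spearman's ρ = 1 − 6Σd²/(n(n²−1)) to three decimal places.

Ranks of variable 1: 6, 7, 2, 1, 5, 3, 4
Ranks of variable 2: 6, 3, 5, 7, 2, 1, 4
d = r₁ − r₂: 0, 4, -3, -6, 3, 2, 0
d²: 0, 16, 9, 36, 9, 4, 0; Σd² = 74
ρ = 1 − 6·74/(7·48) = 1 − 444/336 = -0.321

-0.321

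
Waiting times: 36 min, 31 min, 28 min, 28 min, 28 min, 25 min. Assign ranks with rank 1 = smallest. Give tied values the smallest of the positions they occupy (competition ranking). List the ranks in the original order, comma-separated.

6, 5, 2, 2, 2, 1

Sorted (ascending): 25, 28, 28, 28, 31, 36
The 3 values of 28 occupy positions 2–4 → each gets rank 2.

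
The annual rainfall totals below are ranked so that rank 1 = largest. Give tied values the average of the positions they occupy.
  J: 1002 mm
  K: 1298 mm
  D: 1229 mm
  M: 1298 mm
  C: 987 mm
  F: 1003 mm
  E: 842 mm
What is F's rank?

4

Sorted (descending): 1298, 1298, 1229, 1003, 1002, 987, 842
The 2 values of 1298 occupy positions 1–2 → average rank (1+2)/2 = 1.5.
F has value 1003 mm → rank 4.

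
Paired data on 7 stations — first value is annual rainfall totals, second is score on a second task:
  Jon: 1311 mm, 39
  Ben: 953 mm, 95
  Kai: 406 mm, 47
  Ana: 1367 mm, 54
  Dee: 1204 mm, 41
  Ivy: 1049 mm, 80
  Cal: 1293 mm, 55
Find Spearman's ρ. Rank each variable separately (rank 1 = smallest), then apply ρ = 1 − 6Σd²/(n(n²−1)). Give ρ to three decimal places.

-0.357

Ranks of variable 1: 6, 2, 1, 7, 4, 3, 5
Ranks of variable 2: 1, 7, 3, 4, 2, 6, 5
d = r₁ − r₂: 5, -5, -2, 3, 2, -3, 0
d²: 25, 25, 4, 9, 4, 9, 0; Σd² = 76
ρ = 1 − 6·76/(7·48) = 1 − 456/336 = -0.357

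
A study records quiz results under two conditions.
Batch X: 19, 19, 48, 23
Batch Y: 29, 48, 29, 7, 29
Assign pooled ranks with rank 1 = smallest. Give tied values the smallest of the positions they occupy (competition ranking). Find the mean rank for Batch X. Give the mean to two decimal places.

4.00

Sorted (ascending): 7, 19, 19, 23, 29, 29, 29, 48, 48
The 2 values of 19 occupy positions 2–3 → each gets rank 2.
The 3 values of 29 occupy positions 5–7 → each gets rank 5.
The 2 values of 48 occupy positions 8–9 → each gets rank 8.
Batch X values → pooled ranks: 19→2, 19→2, 48→8, 23→4
Mean rank = (2 + 2 + 8 + 4) / 4 = 4.00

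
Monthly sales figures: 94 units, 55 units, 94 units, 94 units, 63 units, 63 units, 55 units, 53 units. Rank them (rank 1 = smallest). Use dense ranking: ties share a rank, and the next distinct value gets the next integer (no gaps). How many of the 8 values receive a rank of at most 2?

3

Sorted (ascending): 53, 55, 55, 63, 63, 94, 94, 94
The 2 values of 55 share dense rank 2.
The 2 values of 63 share dense rank 3.
The 3 values of 94 share dense rank 4.
Remaining distinct values take the next consecutive integers.
Ranks ≤ 2: {1, 2, 2} → 3 values.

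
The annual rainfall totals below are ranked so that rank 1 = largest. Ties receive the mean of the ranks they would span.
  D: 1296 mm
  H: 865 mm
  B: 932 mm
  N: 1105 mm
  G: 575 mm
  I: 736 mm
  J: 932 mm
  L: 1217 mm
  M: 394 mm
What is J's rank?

4.5

Sorted (descending): 1296, 1217, 1105, 932, 932, 865, 736, 575, 394
The 2 values of 932 occupy positions 4–5 → average rank (4+5)/2 = 4.5.
J has value 932 mm → rank 4.5.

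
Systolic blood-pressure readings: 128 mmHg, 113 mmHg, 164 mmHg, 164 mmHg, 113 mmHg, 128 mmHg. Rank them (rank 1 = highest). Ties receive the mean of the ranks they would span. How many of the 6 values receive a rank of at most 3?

2

Sorted (descending): 164, 164, 128, 128, 113, 113
The 2 values of 164 occupy positions 1–2 → average rank (1+2)/2 = 1.5.
The 2 values of 128 occupy positions 3–4 → average rank (3+4)/2 = 3.5.
The 2 values of 113 occupy positions 5–6 → average rank (5+6)/2 = 5.5.
Ranks ≤ 3: {1.5, 1.5} → 2 values.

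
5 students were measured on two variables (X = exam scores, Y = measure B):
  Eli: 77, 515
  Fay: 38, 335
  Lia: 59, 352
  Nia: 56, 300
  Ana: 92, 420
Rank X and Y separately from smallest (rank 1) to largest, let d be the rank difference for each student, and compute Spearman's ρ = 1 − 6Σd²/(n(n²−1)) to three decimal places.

0.800

Ranks of variable 1: 4, 1, 3, 2, 5
Ranks of variable 2: 5, 2, 3, 1, 4
d = r₁ − r₂: -1, -1, 0, 1, 1
d²: 1, 1, 0, 1, 1; Σd² = 4
ρ = 1 − 6·4/(5·24) = 1 − 24/120 = 0.800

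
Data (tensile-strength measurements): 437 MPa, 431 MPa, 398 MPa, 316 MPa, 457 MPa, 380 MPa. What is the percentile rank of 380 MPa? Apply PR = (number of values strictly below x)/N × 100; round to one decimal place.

N = 6.
Strictly below 380: 1. Equal to 380: 1.
PR = 1/6 × 100 = 16.7

16.7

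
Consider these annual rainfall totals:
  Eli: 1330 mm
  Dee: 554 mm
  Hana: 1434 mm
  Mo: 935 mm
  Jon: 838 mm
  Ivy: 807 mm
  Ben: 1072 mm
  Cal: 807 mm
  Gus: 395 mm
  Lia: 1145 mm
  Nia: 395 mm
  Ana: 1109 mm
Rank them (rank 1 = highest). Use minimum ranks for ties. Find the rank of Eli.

2

Sorted (descending): 1434, 1330, 1145, 1109, 1072, 935, 838, 807, 807, 554, 395, 395
The 2 values of 807 occupy positions 8–9 → each gets rank 8.
The 2 values of 395 occupy positions 11–12 → each gets rank 11.
Eli has value 1330 mm → rank 2.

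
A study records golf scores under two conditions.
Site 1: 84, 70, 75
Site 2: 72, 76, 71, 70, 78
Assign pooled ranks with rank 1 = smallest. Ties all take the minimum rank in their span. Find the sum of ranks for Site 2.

Sorted (ascending): 70, 70, 71, 72, 75, 76, 78, 84
The 2 values of 70 occupy positions 1–2 → each gets rank 1.
Site 2 values → pooled ranks: 72→4, 76→6, 71→3, 70→1, 78→7
Rank sum = 4 + 6 + 3 + 1 + 7 = 21

21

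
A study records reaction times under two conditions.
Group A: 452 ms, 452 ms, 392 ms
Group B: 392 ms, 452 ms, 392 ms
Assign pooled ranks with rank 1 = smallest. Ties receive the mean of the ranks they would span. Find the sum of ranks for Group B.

Sorted (ascending): 392, 392, 392, 452, 452, 452
The 3 values of 392 occupy positions 1–3 → average rank 2.
The 3 values of 452 occupy positions 4–6 → average rank 5.
Group B values → pooled ranks: 392→2, 452→5, 392→2
Rank sum = 2 + 5 + 2 = 9

9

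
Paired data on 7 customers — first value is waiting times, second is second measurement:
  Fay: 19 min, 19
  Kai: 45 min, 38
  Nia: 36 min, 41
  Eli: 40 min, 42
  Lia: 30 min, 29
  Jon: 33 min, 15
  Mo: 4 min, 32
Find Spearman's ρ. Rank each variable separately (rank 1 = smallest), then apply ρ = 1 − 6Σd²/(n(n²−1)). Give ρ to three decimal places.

Ranks of variable 1: 2, 7, 5, 6, 3, 4, 1
Ranks of variable 2: 2, 5, 6, 7, 3, 1, 4
d = r₁ − r₂: 0, 2, -1, -1, 0, 3, -3
d²: 0, 4, 1, 1, 0, 9, 9; Σd² = 24
ρ = 1 − 6·24/(7·48) = 1 − 144/336 = 0.571

0.571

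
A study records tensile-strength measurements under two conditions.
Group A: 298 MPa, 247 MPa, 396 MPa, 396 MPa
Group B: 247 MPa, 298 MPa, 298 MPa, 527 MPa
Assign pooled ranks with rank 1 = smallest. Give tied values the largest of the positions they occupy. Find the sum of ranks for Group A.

Sorted (ascending): 247, 247, 298, 298, 298, 396, 396, 527
The 2 values of 247 occupy positions 1–2 → each gets rank 2.
The 3 values of 298 occupy positions 3–5 → each gets rank 5.
The 2 values of 396 occupy positions 6–7 → each gets rank 7.
Group A values → pooled ranks: 298→5, 247→2, 396→7, 396→7
Rank sum = 5 + 2 + 7 + 7 = 21

21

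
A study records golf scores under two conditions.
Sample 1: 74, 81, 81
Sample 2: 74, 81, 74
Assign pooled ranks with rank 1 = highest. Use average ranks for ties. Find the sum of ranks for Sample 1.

Sorted (descending): 81, 81, 81, 74, 74, 74
The 3 values of 81 occupy positions 1–3 → average rank 2.
The 3 values of 74 occupy positions 4–6 → average rank 5.
Sample 1 values → pooled ranks: 74→5, 81→2, 81→2
Rank sum = 5 + 2 + 2 = 9

9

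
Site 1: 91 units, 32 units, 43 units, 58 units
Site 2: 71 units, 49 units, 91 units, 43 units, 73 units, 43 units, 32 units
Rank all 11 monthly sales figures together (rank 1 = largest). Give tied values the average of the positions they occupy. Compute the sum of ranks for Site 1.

25

Sorted (descending): 91, 91, 73, 71, 58, 49, 43, 43, 43, 32, 32
The 2 values of 91 occupy positions 1–2 → average rank (1+2)/2 = 1.5.
The 3 values of 43 occupy positions 7–9 → average rank 8.
The 2 values of 32 occupy positions 10–11 → average rank (10+11)/2 = 10.5.
Site 1 values → pooled ranks: 91→1.5, 32→10.5, 43→8, 58→5
Rank sum = 1.5 + 10.5 + 8 + 5 = 25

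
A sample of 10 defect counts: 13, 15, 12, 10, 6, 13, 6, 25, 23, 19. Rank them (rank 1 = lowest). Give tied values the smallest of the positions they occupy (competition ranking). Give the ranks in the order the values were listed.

Sorted (ascending): 6, 6, 10, 12, 13, 13, 15, 19, 23, 25
The 2 values of 6 occupy positions 1–2 → each gets rank 1.
The 2 values of 13 occupy positions 5–6 → each gets rank 5.

5, 7, 4, 3, 1, 5, 1, 10, 9, 8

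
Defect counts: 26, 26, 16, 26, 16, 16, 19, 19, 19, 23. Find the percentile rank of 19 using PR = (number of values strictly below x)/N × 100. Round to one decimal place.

30.0

N = 10.
Strictly below 19: 3. Equal to 19: 3.
PR = 3/10 × 100 = 30.0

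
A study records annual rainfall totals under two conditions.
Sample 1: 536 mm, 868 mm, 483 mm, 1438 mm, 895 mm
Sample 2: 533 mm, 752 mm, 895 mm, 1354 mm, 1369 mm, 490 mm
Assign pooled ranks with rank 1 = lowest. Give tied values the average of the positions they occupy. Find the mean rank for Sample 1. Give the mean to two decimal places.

5.90

Sorted (ascending): 483, 490, 533, 536, 752, 868, 895, 895, 1354, 1369, 1438
The 2 values of 895 occupy positions 7–8 → average rank (7+8)/2 = 7.5.
Sample 1 values → pooled ranks: 536→4, 868→6, 483→1, 1438→11, 895→7.5
Mean rank = (4 + 6 + 1 + 11 + 7.5) / 5 = 5.90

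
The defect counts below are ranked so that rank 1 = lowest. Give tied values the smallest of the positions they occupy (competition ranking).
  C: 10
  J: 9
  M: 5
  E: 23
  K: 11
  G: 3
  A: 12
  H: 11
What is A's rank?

7

Sorted (ascending): 3, 5, 9, 10, 11, 11, 12, 23
The 2 values of 11 occupy positions 5–6 → each gets rank 5.
A has value 12 → rank 7.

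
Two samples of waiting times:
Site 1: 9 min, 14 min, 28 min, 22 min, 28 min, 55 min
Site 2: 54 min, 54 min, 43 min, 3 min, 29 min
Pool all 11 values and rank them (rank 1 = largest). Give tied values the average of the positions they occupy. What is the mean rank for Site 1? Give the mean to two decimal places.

6.83

Sorted (descending): 55, 54, 54, 43, 29, 28, 28, 22, 14, 9, 3
The 2 values of 54 occupy positions 2–3 → average rank (2+3)/2 = 2.5.
The 2 values of 28 occupy positions 6–7 → average rank (6+7)/2 = 6.5.
Site 1 values → pooled ranks: 9→10, 14→9, 28→6.5, 22→8, 28→6.5, 55→1
Mean rank = (10 + 9 + 6.5 + 8 + 6.5 + 1) / 6 = 6.83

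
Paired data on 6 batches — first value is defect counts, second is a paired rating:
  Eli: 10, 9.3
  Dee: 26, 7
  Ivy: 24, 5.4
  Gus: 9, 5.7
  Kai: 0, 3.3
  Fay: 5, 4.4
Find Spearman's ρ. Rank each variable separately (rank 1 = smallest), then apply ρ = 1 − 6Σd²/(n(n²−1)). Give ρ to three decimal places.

Ranks of variable 1: 4, 6, 5, 3, 1, 2
Ranks of variable 2: 6, 5, 3, 4, 1, 2
d = r₁ − r₂: -2, 1, 2, -1, 0, 0
d²: 4, 1, 4, 1, 0, 0; Σd² = 10
ρ = 1 − 6·10/(6·35) = 1 − 60/210 = 0.714

0.714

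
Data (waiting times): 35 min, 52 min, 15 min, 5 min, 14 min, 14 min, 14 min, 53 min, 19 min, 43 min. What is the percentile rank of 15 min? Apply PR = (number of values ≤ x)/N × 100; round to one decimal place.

50.0

N = 10.
Strictly below 15: 4. Equal to 15: 1.
PR = 5/10 × 100 = 50.0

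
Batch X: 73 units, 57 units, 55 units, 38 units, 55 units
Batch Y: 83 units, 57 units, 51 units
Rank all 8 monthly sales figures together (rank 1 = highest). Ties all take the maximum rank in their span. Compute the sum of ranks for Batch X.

26

Sorted (descending): 83, 73, 57, 57, 55, 55, 51, 38
The 2 values of 57 occupy positions 3–4 → each gets rank 4.
The 2 values of 55 occupy positions 5–6 → each gets rank 6.
Batch X values → pooled ranks: 73→2, 57→4, 55→6, 38→8, 55→6
Rank sum = 2 + 4 + 6 + 8 + 6 = 26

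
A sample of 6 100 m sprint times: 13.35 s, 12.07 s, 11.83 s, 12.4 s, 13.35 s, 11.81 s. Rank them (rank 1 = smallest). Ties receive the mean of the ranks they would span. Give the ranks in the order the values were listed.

Sorted (ascending): 11.81, 11.83, 12.07, 12.4, 13.35, 13.35
The 2 values of 13.35 occupy positions 5–6 → average rank (5+6)/2 = 5.5.

5.5, 3, 2, 4, 5.5, 1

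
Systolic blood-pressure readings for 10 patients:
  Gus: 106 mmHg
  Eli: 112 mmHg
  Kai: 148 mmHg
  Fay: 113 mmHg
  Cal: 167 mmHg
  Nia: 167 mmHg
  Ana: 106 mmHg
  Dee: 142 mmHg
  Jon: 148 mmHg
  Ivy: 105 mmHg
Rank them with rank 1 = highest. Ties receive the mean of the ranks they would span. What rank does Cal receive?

1.5

Sorted (descending): 167, 167, 148, 148, 142, 113, 112, 106, 106, 105
The 2 values of 167 occupy positions 1–2 → average rank (1+2)/2 = 1.5.
The 2 values of 148 occupy positions 3–4 → average rank (3+4)/2 = 3.5.
The 2 values of 106 occupy positions 8–9 → average rank (8+9)/2 = 8.5.
Cal has value 167 mmHg → rank 1.5.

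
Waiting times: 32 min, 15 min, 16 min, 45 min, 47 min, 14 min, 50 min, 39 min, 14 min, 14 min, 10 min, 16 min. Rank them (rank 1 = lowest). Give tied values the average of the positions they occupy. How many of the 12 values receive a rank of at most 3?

4

Sorted (ascending): 10, 14, 14, 14, 15, 16, 16, 32, 39, 45, 47, 50
The 3 values of 14 occupy positions 2–4 → average rank 3.
The 2 values of 16 occupy positions 6–7 → average rank (6+7)/2 = 6.5.
Ranks ≤ 3: {1, 3, 3, 3} → 4 values.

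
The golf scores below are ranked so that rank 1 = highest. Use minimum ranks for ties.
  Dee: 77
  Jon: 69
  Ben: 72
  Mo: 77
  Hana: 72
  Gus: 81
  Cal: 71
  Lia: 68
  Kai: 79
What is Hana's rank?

5

Sorted (descending): 81, 79, 77, 77, 72, 72, 71, 69, 68
The 2 values of 77 occupy positions 3–4 → each gets rank 3.
The 2 values of 72 occupy positions 5–6 → each gets rank 5.
Hana has value 72 → rank 5.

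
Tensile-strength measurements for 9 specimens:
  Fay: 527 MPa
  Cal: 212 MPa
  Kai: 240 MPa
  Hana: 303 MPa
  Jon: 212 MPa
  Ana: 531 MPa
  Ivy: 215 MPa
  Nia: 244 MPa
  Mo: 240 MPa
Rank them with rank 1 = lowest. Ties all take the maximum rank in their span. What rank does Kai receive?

Sorted (ascending): 212, 212, 215, 240, 240, 244, 303, 527, 531
The 2 values of 212 occupy positions 1–2 → each gets rank 2.
The 2 values of 240 occupy positions 4–5 → each gets rank 5.
Kai has value 240 MPa → rank 5.

5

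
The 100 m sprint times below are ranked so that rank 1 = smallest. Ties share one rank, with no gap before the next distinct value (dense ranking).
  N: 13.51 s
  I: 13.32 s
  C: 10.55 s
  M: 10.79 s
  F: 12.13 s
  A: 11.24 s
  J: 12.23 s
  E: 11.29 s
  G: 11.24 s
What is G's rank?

Sorted (ascending): 10.55, 10.79, 11.24, 11.24, 11.29, 12.13, 12.23, 13.32, 13.51
The 2 values of 11.24 share dense rank 3.
Remaining distinct values take the next consecutive integers.
G has value 11.24 s → rank 3.

3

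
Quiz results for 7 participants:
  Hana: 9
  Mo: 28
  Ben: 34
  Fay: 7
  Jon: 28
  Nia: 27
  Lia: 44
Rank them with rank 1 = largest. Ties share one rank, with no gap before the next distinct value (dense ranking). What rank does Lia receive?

1

Sorted (descending): 44, 34, 28, 28, 27, 9, 7
The 2 values of 28 share dense rank 3.
Remaining distinct values take the next consecutive integers.
Lia has value 44 → rank 1.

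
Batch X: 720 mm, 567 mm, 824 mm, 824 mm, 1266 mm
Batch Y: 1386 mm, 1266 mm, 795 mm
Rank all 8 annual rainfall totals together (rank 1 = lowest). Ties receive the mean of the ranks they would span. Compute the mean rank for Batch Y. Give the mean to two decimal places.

Sorted (ascending): 567, 720, 795, 824, 824, 1266, 1266, 1386
The 2 values of 824 occupy positions 4–5 → average rank (4+5)/2 = 4.5.
The 2 values of 1266 occupy positions 6–7 → average rank (6+7)/2 = 6.5.
Batch Y values → pooled ranks: 1386→8, 1266→6.5, 795→3
Mean rank = (8 + 6.5 + 3) / 3 = 5.83

5.83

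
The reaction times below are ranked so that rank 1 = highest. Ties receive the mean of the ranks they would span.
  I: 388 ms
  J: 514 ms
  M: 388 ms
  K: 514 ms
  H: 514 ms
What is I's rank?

4.5

Sorted (descending): 514, 514, 514, 388, 388
The 3 values of 514 occupy positions 1–3 → average rank 2.
The 2 values of 388 occupy positions 4–5 → average rank (4+5)/2 = 4.5.
I has value 388 ms → rank 4.5.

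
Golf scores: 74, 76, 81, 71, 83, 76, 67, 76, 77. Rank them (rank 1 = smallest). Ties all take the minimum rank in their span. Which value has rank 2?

71

Sorted (ascending): 67, 71, 74, 76, 76, 76, 77, 81, 83
The 3 values of 76 occupy positions 4–6 → each gets rank 4.
Rank 2 → value 71.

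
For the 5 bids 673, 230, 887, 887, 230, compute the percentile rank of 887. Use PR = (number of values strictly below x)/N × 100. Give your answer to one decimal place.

N = 5.
Strictly below 887: 3. Equal to 887: 2.
PR = 3/5 × 100 = 60.0

60.0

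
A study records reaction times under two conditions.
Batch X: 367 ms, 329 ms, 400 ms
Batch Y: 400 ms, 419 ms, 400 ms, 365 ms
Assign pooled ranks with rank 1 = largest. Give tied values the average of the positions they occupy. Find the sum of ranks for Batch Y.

13

Sorted (descending): 419, 400, 400, 400, 367, 365, 329
The 3 values of 400 occupy positions 2–4 → average rank 3.
Batch Y values → pooled ranks: 400→3, 419→1, 400→3, 365→6
Rank sum = 3 + 1 + 3 + 6 = 13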